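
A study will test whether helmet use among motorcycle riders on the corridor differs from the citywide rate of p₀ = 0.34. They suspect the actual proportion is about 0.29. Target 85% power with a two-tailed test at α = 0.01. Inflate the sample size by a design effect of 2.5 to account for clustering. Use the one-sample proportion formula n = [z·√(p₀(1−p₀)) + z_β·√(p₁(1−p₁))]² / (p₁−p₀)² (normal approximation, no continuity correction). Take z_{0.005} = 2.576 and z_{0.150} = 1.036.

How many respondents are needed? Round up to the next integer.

n = [z_{α/2}·√(p₀q₀) + z_β·√(p₁q₁)]² / (p₁ − p₀)²
  = [2.576·√(0.34·0.66) + 1.036·√(0.29·0.71)]² / (-0.05)²
  = [2.576·0.4737 + 1.036·0.4538]² / 0.0025
  = [1.6904]² / 0.0025
  = 1142.94
Design effect: 2.5 × 1142.94 = 2857.36.
Round up → n = 2858.

n = 2858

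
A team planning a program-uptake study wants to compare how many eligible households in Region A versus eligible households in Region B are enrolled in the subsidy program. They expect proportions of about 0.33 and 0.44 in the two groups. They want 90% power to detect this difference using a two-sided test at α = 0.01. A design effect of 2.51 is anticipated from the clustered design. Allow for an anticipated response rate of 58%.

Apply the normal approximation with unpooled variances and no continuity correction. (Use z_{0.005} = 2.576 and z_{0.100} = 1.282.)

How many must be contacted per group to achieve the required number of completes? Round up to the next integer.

n = 2489 per group

n = (z_{α/2} + z_β)² · [p₁(1−p₁) + p₂(1−p₂)] / (p₁ − p₂)²
  = (2.576 + 1.282)² · (0.33·0.67 + 0.44·0.56) / (-0.11)²
  = (3.858)² · (0.2211 + 0.2464) / 0.0121
  = 14.8842 · 0.4675 / 0.0121
  = 575.07
Design effect: 2.51 × 575.07 = 1443.43.
Adjust for 58% response: 1443.43 / 0.58 = 2488.66.
Round up → n = 2489 per group.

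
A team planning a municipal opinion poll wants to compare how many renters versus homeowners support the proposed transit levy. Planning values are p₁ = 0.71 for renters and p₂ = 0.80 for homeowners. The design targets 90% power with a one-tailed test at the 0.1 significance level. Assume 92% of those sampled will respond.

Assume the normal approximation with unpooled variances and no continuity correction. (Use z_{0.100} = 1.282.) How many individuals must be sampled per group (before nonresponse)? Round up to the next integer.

n = (z_α + z_β)² · [p₁(1−p₁) + p₂(1−p₂)] / (p₁ − p₂)²
  = (1.282 + 1.282)² · (0.71·0.29 + 0.80·0.20) / (-0.09)²
  = (2.564)² · (0.2059 + 0.1600) / 0.0081
  = 6.5741 · 0.3659 / 0.0081
  = 296.97
Adjust for 92% response: 296.97 / 0.92 = 322.79.
Round up → n = 323 per group.

n = 323 per group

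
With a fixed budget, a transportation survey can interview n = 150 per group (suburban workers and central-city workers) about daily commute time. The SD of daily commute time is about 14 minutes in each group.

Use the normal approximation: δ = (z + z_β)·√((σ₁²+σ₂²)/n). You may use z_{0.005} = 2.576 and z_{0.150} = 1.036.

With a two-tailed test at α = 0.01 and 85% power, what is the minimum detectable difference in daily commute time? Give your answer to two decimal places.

δ = (z_{α/2} + z_β) · √((σ₁²+σ₂²)/n)
  = (2.576 + 1.036) · √(392/150)
  = 3.612 · √2.6133
  = 3.612 · 1.6166
  = 5.8391

Minimum detectable difference ≈ 5.84 minutes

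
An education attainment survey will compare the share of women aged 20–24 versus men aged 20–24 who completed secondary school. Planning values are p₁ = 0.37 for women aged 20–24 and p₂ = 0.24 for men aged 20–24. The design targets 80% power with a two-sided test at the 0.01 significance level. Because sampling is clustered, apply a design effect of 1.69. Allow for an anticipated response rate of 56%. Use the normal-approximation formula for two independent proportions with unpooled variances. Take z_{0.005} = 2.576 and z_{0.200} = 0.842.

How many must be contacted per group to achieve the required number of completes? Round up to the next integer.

n = 867 per group

n = (z_{α/2} + z_β)² · [p₁(1−p₁) + p₂(1−p₂)] / (p₁ − p₂)²
  = (2.576 + 0.842)² · (0.37·0.63 + 0.24·0.76) / (0.13)²
  = (3.418)² · (0.2331 + 0.1824) / 0.0169
  = 11.6827 · 0.4155 / 0.0169
  = 287.23
Design effect: 1.69 × 287.23 = 485.42.
Adjust for 56% response: 485.42 / 0.56 = 866.82.
Round up → n = 867 per group.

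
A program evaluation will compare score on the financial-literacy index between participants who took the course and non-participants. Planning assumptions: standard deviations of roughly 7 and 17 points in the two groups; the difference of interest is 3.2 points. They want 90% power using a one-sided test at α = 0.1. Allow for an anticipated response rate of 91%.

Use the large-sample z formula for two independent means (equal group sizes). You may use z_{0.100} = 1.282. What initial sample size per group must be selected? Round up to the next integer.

n = 239 per group

n = (z_α + z_β)² · (σ₁² + σ₂²) / δ²
  = (1.282 + 1.282)² · (7² + 17² = 338) / 3.2²
  = 6.5741 · 338 / 10.24
  = 217.00
Adjust for 91% response: 217.00 / 0.91 = 238.46.
Round up → n = 239 per group.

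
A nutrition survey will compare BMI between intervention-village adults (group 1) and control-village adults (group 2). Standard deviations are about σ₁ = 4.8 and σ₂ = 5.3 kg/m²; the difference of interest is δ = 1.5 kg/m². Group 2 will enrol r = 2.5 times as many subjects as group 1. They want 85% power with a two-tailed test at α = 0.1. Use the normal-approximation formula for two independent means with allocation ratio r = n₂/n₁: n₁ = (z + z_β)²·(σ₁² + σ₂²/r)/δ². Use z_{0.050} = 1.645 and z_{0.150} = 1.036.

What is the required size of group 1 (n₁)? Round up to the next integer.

n₁ = 110

n₁ = (z_{α/2} + z_β)² · (σ₁² + σ₂²/r) / δ²
   = (1.645 + 1.036)² · (4.8² + 5.3²/2.5) / 1.5²
   = 7.1878 · (23.04 + 11.236) / 2.25
   = 7.1878 · 34.276 / 2.25
   = 109.50
Round up → n₁ = 110; n₂ = r·n₁ = 2.5 × 110 = 275.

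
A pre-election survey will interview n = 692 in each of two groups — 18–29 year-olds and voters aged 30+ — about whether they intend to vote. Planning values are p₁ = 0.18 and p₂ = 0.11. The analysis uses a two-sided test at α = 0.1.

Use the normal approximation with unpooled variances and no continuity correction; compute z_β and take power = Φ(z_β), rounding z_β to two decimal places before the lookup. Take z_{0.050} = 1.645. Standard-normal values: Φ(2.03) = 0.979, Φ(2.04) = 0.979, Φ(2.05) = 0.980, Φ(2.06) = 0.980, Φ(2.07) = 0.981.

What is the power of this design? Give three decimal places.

z_β = |p₁−p₂|·√(n/[p₁q₁+p₂q₂]) − z_{α/2}
    = 0.07 · √(692/0.2455) − 1.645
    = 0.07 · 53.0918 − 1.645
    = 3.7164 − 1.645 = 2.0714 → 2.07
Power = Φ(2.07) = 0.981.

Power ≈ 0.981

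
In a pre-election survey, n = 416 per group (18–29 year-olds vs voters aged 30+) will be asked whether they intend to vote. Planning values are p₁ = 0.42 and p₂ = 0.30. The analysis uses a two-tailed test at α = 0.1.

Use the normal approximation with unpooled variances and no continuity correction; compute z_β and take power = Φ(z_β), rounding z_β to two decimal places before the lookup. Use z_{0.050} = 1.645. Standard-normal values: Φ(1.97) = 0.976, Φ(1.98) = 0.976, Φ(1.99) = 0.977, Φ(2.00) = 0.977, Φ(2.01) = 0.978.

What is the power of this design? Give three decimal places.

Power ≈ 0.977

z_β = |p₁−p₂|·√(n/[p₁q₁+p₂q₂]) − z_{α/2}
    = 0.12 · √(416/0.4536) − 1.645
    = 0.12 · 30.2838 − 1.645
    = 3.6341 − 1.645 = 1.9891 → 1.99
Power = Φ(1.99) = 0.977.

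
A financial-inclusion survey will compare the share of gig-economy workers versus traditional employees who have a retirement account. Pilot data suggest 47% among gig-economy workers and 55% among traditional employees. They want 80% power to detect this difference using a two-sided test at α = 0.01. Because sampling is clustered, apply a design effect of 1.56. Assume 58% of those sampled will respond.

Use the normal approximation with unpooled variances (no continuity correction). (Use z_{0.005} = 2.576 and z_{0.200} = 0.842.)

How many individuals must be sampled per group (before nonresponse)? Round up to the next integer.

n = (z_{α/2} + z_β)² · [p₁(1−p₁) + p₂(1−p₂)] / (p₁ − p₂)²
  = (2.576 + 0.842)² · (0.47·0.53 + 0.55·0.45) / (-0.08)²
  = (3.418)² · (0.2491 + 0.2475) / 0.0064
  = 11.6827 · 0.4966 / 0.0064
  = 906.51
Design effect: 1.56 × 906.51 = 1414.15.
Adjust for 58% response: 1414.15 / 0.58 = 2438.19.
Round up → n = 2439 per group.

n = 2439 per group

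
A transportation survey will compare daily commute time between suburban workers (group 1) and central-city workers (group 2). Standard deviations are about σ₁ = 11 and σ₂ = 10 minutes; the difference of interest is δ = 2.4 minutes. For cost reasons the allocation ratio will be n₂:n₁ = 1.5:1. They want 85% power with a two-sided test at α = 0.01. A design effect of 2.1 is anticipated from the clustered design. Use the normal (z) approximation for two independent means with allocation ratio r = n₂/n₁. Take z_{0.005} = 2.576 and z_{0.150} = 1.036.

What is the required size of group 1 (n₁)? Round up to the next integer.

n₁ = 893

n₁ = (z_{α/2} + z_β)² · (σ₁² + σ₂²/r) / δ²
   = (2.576 + 1.036)² · (11² + 10²/1.5) / 2.4²
   = 13.0465 · (121 + 66.6667) / 5.76
   = 13.0465 · 187.6667 / 5.76
   = 425.07
Design effect: 2.1 × 425.07 = 892.65.
Round up → n₁ = 893; n₂ = r·n₁ = 1.5 × 893 = 1340.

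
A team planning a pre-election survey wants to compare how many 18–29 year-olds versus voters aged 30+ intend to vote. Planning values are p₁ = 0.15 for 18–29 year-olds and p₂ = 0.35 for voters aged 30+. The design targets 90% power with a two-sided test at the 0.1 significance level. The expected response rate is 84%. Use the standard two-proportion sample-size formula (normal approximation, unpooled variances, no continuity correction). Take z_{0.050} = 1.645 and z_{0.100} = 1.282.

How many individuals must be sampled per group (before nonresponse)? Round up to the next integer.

n = (z_{α/2} + z_β)² · [p₁(1−p₁) + p₂(1−p₂)] / (p₁ − p₂)²
  = (1.645 + 1.282)² · (0.15·0.85 + 0.35·0.65) / (-0.20)²
  = (2.927)² · (0.1275 + 0.2275) / 0.0400
  = 8.5673 · 0.3550 / 0.0400
  = 76.04
Adjust for 84% response: 76.04 / 0.84 = 90.52.
Round up → n = 91 per group.

n = 91 per group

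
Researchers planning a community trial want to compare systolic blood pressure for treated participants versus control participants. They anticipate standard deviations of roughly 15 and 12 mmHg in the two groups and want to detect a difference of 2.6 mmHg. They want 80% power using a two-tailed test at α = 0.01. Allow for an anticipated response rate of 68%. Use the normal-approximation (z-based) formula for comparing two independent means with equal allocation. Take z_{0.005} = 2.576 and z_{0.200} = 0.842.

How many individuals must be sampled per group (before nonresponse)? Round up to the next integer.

n = (z_{α/2} + z_β)² · (σ₁² + σ₂²) / δ²
  = (2.576 + 0.842)² · (15² + 12² = 369) / 2.6²
  = 11.6827 · 369 / 6.76
  = 637.71
Adjust for 68% response: 637.71 / 0.68 = 937.81.
Round up → n = 938 per group.

n = 938 per group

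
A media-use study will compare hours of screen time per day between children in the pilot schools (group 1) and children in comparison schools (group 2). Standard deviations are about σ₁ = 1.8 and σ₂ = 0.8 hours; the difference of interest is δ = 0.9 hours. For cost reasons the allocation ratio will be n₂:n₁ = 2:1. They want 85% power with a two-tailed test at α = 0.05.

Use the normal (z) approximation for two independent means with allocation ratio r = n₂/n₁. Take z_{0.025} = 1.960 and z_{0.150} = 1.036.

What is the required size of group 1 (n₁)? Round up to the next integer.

n₁ = (z_{α/2} + z_β)² · (σ₁² + σ₂²/r) / δ²
   = (1.960 + 1.036)² · (1.8² + 0.8²/2) / 0.9²
   = 8.9760 · (3.24 + 0.32) / 0.81
   = 8.9760 · 3.56 / 0.81
   = 39.45
Round up → n₁ = 40; n₂ = r·n₁ = 2 × 40 = 80.

n₁ = 40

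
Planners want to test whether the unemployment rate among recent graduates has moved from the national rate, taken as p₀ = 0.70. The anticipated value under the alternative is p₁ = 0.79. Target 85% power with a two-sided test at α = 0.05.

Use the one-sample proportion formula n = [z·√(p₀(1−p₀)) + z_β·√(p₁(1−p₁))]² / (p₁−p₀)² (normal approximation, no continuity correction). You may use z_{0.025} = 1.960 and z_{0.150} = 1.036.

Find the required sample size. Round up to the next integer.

n = [z_{α/2}·√(p₀q₀) + z_β·√(p₁q₁)]² / (p₁ − p₀)²
  = [1.960·√(0.70·0.30) + 1.036·√(0.79·0.21)]² / (0.09)²
  = [1.960·0.4583 + 1.036·0.4073]² / 0.0081
  = [1.3202]² / 0.0081
  = 215.16
Round up → n = 216.

n = 216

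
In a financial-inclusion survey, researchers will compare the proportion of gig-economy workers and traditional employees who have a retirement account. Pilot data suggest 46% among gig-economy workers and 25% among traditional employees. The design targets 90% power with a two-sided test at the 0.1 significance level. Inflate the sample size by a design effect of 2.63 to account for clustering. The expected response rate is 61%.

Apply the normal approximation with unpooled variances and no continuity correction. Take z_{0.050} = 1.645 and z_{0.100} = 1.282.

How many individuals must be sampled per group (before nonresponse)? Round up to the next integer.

n = 366 per group

n = (z_{α/2} + z_β)² · [p₁(1−p₁) + p₂(1−p₂)] / (p₁ − p₂)²
  = (1.645 + 1.282)² · (0.46·0.54 + 0.25·0.75) / (0.21)²
  = (2.927)² · (0.2484 + 0.1875) / 0.0441
  = 8.5673 · 0.4359 / 0.0441
  = 84.68
Design effect: 2.63 × 84.68 = 222.72.
Adjust for 61% response: 222.72 / 0.61 = 365.11.
Round up → n = 366 per group.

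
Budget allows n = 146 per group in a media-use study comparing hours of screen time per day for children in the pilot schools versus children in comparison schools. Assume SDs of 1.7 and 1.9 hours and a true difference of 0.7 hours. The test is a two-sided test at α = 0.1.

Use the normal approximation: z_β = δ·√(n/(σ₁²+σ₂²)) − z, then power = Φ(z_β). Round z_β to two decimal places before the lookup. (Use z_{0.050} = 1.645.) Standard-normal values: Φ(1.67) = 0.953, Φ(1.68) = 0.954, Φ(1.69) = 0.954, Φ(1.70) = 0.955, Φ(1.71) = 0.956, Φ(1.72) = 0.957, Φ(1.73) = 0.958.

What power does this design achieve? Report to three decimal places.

z_β = δ·√(n/(σ₁²+σ₂²)) − z_{α/2}
    = 0.7 · √(146/6.5) − 1.645
    = 0.7 · 4.73936 − 1.645
    = 3.3176 − 1.645 = 1.6726 → 1.67
Power = Φ(1.67) = 0.953.

Power ≈ 0.953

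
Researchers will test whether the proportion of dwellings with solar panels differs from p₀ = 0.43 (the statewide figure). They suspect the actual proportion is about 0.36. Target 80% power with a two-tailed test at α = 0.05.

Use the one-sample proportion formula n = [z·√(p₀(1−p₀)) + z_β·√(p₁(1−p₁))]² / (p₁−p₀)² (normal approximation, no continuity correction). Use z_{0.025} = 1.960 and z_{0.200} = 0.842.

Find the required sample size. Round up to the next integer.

n = [z_{α/2}·√(p₀q₀) + z_β·√(p₁q₁)]² / (p₁ − p₀)²
  = [1.960·√(0.43·0.57) + 0.842·√(0.36·0.64)]² / (-0.07)²
  = [1.960·0.4951 + 0.842·0.4800]² / 0.0049
  = [1.3745]² / 0.0049
  = 385.57
Round up → n = 386.

n = 386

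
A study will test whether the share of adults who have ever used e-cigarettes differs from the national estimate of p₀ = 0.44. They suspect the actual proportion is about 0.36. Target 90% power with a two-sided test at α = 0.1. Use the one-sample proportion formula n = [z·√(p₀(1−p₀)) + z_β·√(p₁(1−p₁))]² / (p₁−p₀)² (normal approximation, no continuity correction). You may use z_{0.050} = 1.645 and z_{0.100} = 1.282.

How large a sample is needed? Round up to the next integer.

n = 321

n = [z_{α/2}·√(p₀q₀) + z_β·√(p₁q₁)]² / (p₁ − p₀)²
  = [1.645·√(0.44·0.56) + 1.282·√(0.36·0.64)]² / (-0.08)²
  = [1.645·0.4964 + 1.282·0.4800]² / 0.0064
  = [1.4319]² / 0.0064
  = 320.37
Round up → n = 321.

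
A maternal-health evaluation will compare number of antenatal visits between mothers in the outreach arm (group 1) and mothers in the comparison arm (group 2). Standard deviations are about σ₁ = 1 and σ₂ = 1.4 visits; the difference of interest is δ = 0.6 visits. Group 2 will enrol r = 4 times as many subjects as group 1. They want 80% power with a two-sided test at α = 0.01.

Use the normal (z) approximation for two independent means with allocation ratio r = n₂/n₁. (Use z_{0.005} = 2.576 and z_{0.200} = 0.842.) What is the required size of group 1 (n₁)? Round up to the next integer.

n₁ = (z_{α/2} + z_β)² · (σ₁² + σ₂²/r) / δ²
   = (2.576 + 0.842)² · (1² + 1.4²/4) / 0.6²
   = 11.6827 · (1 + 0.49) / 0.36
   = 11.6827 · 1.49 / 0.36
   = 48.35
Round up → n₁ = 49; n₂ = r·n₁ = 4 × 49 = 196.

n₁ = 49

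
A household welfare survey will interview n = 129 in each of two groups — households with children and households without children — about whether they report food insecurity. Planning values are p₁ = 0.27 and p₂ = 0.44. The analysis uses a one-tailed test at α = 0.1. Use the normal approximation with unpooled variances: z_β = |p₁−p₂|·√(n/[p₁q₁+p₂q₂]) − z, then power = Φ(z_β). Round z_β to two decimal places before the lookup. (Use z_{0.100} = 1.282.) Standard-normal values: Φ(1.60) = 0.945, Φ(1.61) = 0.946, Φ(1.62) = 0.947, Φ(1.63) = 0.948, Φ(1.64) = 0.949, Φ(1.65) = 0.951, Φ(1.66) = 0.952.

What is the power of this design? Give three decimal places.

z_β = |p₁−p₂|·√(n/[p₁q₁+p₂q₂]) − z_α
    = 0.17 · √(129/0.4435) − 1.282
    = 0.17 · 17.0549 − 1.282
    = 2.8993 − 1.282 = 1.6173 → 1.62
Power = Φ(1.62) = 0.947.

Power ≈ 0.947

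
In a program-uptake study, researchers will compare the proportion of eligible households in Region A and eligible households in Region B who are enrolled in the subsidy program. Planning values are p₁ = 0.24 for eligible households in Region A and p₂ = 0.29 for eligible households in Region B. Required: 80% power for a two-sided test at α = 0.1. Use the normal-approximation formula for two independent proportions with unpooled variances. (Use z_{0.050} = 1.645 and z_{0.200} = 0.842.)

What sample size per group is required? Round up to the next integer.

n = 961 per group

n = (z_{α/2} + z_β)² · [p₁(1−p₁) + p₂(1−p₂)] / (p₁ − p₂)²
  = (1.645 + 0.842)² · (0.24·0.76 + 0.29·0.71) / (-0.05)²
  = (2.487)² · (0.1824 + 0.2059) / 0.0025
  = 6.1852 · 0.3883 / 0.0025
  = 960.68
Round up → n = 961 per group.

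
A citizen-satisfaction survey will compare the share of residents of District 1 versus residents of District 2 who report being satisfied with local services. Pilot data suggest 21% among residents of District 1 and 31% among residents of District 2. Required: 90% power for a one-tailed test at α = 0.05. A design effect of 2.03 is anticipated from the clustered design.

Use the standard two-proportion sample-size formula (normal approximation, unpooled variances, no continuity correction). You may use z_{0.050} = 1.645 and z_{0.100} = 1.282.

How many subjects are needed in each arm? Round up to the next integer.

n = 661 per group

n = (z_α + z_β)² · [p₁(1−p₁) + p₂(1−p₂)] / (p₁ − p₂)²
  = (1.645 + 1.282)² · (0.21·0.79 + 0.31·0.69) / (-0.10)²
  = (2.927)² · (0.1659 + 0.2139) / 0.0100
  = 8.5673 · 0.3798 / 0.0100
  = 325.39
Design effect: 2.03 × 325.39 = 660.54.
Round up → n = 661 per group.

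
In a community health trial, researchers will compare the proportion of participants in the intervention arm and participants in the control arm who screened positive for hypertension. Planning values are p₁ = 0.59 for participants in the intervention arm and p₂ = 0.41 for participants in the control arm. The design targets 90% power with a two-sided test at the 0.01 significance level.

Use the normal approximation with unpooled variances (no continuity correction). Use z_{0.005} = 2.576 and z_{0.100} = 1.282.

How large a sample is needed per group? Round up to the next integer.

n = (z_{α/2} + z_β)² · [p₁(1−p₁) + p₂(1−p₂)] / (p₁ − p₂)²
  = (2.576 + 1.282)² · (0.59·0.41 + 0.41·0.59) / (0.18)²
  = (3.858)² · (0.2419 + 0.2419) / 0.0324
  = 14.8842 · 0.4838 / 0.0324
  = 222.25
Round up → n = 223 per group.

n = 223 per group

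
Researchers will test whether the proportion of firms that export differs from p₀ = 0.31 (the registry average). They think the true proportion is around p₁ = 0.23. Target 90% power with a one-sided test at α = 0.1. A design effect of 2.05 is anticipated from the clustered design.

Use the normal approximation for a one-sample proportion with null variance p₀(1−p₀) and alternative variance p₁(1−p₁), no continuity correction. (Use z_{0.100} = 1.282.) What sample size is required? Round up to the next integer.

n = [z_α·√(p₀q₀) + z_β·√(p₁q₁)]² / (p₁ − p₀)²
  = [1.282·√(0.31·0.69) + 1.282·√(0.23·0.77)]² / (-0.08)²
  = [1.282·0.4625 + 1.282·0.4208]² / 0.0064
  = [1.1324]² / 0.0064
  = 200.37
Design effect: 2.05 × 200.37 = 410.76.
Round up → n = 411.

n = 411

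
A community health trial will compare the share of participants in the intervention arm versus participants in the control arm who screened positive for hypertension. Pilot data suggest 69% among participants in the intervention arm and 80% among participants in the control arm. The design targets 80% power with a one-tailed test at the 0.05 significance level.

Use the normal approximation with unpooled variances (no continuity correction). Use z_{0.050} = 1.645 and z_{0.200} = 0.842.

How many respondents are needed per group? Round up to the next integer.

n = (z_α + z_β)² · [p₁(1−p₁) + p₂(1−p₂)] / (p₁ − p₂)²
  = (1.645 + 0.842)² · (0.69·0.31 + 0.80·0.20) / (-0.11)²
  = (2.487)² · (0.2139 + 0.1600) / 0.0121
  = 6.1852 · 0.3739 / 0.0121
  = 191.13
Round up → n = 192 per group.

n = 192 per group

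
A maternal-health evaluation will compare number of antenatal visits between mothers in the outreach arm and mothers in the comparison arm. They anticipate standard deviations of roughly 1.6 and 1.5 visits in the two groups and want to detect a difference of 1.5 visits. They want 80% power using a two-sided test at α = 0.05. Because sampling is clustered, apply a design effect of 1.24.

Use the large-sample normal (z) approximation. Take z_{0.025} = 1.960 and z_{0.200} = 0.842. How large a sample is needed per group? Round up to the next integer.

n = (z_{α/2} + z_β)² · (σ₁² + σ₂²) / δ²
  = (1.960 + 0.842)² · (1.6² + 1.5² = 4.81) / 1.5²
  = 7.8512 · 4.81 / 2.25
  = 16.78
Design effect: 1.24 × 16.78 = 20.81.
Round up → n = 21 per group.

n = 21 per group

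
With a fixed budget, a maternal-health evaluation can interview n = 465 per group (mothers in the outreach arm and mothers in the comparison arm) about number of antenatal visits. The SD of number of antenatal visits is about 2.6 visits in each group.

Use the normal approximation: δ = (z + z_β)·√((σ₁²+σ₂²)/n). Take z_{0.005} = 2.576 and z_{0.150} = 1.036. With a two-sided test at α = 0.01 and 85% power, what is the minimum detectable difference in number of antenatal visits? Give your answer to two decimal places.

Minimum detectable difference ≈ 0.62 visits

δ = (z_{α/2} + z_β) · √((σ₁²+σ₂²)/n)
  = (2.576 + 1.036) · √(13.52/465)
  = 3.612 · √0.02908
  = 3.612 · 0.1705
  = 0.6159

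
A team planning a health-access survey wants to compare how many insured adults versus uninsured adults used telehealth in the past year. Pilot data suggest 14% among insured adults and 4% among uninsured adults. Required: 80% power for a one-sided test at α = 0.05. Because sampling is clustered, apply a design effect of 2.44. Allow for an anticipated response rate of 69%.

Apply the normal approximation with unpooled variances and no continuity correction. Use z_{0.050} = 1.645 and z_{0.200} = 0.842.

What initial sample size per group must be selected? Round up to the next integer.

n = (z_α + z_β)² · [p₁(1−p₁) + p₂(1−p₂)] / (p₁ − p₂)²
  = (1.645 + 0.842)² · (0.14·0.86 + 0.04·0.96) / (0.10)²
  = (2.487)² · (0.1204 + 0.0384) / 0.0100
  = 6.1852 · 0.1588 / 0.0100
  = 98.22
Design effect: 2.44 × 98.22 = 239.66.
Adjust for 69% response: 239.66 / 0.69 = 347.33.
Round up → n = 348 per group.

n = 348 per group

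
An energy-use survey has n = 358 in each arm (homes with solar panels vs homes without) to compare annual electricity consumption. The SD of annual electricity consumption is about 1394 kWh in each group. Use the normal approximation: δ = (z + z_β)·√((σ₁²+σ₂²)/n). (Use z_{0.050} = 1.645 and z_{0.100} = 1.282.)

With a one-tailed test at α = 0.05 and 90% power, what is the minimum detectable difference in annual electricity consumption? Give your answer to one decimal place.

Minimum detectable difference ≈ 305.0 kWh

δ = (z_α + z_β) · √((σ₁²+σ₂²)/n)
  = (1.645 + 1.282) · √(3886472/358)
  = 2.927 · √10856.1
  = 2.927 · 104.1925
  = 304.9713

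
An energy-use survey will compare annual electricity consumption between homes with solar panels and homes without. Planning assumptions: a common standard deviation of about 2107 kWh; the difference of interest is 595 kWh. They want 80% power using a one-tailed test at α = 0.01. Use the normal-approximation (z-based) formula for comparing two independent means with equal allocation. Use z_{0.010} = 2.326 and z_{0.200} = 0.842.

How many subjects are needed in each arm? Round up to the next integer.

n = (z_α + z_β)² · (σ₁² + σ₂²) / δ²
  = (2.326 + 0.842)² · (2·2107² = 8878898) / 595²
  = 10.0362 · 8878898 / 354025
  = 251.71
Round up → n = 252 per group.

n = 252 per group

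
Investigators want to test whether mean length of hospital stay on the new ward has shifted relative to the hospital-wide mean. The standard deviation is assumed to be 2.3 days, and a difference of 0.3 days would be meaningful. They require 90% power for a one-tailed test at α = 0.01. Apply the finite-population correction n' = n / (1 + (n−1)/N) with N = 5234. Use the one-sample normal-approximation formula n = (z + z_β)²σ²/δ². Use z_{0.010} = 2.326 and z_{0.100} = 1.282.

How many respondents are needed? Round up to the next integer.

n = 668

n = (z_α + z_β)² · σ² / δ²
  = (2.326 + 1.282)² · 2.3² / 0.3²
  = 13.0177 · 5.29 / 0.09
  = 765.15
Finite-population correction (N = 5234): 765.15 / (1 + (765.15 − 1)/5234) = 667.67.
Round up → n = 668.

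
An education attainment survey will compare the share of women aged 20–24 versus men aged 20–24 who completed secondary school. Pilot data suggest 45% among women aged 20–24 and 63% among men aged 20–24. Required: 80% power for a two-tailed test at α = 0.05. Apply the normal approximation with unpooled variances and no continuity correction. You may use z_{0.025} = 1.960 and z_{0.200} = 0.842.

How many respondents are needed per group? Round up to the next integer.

n = (z_{α/2} + z_β)² · [p₁(1−p₁) + p₂(1−p₂)] / (p₁ − p₂)²
  = (1.960 + 0.842)² · (0.45·0.55 + 0.63·0.37) / (-0.18)²
  = (2.802)² · (0.2475 + 0.2331) / 0.0324
  = 7.8512 · 0.4806 / 0.0324
  = 116.46
Round up → n = 117 per group.

n = 117 per group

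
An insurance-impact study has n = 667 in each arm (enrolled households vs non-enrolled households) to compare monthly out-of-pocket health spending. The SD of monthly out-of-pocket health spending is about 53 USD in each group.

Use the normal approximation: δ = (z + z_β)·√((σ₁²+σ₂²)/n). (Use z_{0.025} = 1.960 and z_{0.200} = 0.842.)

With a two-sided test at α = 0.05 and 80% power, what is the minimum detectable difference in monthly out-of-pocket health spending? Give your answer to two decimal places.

δ = (z_{α/2} + z_β) · √((σ₁²+σ₂²)/n)
  = (1.960 + 0.842) · √(5618/667)
  = 2.802 · √8.4228
  = 2.802 · 2.9022
  = 8.1320

Minimum detectable difference ≈ 8.13 USD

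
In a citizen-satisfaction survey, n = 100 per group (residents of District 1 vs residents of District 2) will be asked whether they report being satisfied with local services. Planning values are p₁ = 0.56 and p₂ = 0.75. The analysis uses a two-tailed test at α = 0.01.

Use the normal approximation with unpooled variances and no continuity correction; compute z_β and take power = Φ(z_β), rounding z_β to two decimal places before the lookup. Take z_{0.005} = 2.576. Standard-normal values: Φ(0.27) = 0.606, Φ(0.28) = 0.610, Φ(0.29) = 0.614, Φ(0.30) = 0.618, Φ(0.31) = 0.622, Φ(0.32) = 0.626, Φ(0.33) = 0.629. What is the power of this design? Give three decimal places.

Power ≈ 0.622

z_β = |p₁−p₂|·√(n/[p₁q₁+p₂q₂]) − z_{α/2}
    = 0.19 · √(100/0.4339) − 2.576
    = 0.19 · 15.1812 − 2.576
    = 2.8844 − 2.576 = 0.3084 → 0.31
Power = Φ(0.31) = 0.622.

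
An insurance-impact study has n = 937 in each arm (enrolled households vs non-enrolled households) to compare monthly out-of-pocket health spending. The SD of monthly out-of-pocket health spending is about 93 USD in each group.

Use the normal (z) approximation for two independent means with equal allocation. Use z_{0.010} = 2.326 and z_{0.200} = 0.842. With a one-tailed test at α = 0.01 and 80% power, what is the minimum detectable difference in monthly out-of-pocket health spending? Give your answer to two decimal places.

δ = (z_α + z_β) · √((σ₁²+σ₂²)/n)
  = (2.326 + 0.842) · √(17298/937)
  = 3.168 · √18.461
  = 3.168 · 4.2966
  = 13.6117

Minimum detectable difference ≈ 13.61 USD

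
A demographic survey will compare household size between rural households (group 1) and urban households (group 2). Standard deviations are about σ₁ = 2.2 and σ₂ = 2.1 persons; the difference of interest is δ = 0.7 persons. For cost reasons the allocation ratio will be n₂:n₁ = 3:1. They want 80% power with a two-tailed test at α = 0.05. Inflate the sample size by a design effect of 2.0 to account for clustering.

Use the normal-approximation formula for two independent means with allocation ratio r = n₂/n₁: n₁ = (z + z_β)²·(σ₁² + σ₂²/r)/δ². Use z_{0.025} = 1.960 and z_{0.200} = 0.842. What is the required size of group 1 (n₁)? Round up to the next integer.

n₁ = (z_{α/2} + z_β)² · (σ₁² + σ₂²/r) / δ²
   = (1.960 + 0.842)² · (2.2² + 2.1²/3) / 0.7²
   = 7.8512 · (4.84 + 1.47) / 0.49
   = 7.8512 · 6.31 / 0.49
   = 101.10
Design effect: 2.0 × 101.10 = 202.21.
Round up → n₁ = 203; n₂ = r·n₁ = 3 × 203 = 609.

n₁ = 203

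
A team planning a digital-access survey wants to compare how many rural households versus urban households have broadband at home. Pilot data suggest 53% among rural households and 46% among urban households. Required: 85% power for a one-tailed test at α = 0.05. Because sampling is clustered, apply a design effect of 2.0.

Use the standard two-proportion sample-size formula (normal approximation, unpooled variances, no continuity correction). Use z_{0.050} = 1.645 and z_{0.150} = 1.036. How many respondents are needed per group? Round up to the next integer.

n = (z_α + z_β)² · [p₁(1−p₁) + p₂(1−p₂)] / (p₁ − p₂)²
  = (1.645 + 1.036)² · (0.53·0.47 + 0.46·0.54) / (0.07)²
  = (2.681)² · (0.2491 + 0.2484) / 0.0049
  = 7.1878 · 0.4975 / 0.0049
  = 729.78
Design effect: 2.0 × 729.78 = 1459.56.
Round up → n = 1460 per group.

n = 1460 per group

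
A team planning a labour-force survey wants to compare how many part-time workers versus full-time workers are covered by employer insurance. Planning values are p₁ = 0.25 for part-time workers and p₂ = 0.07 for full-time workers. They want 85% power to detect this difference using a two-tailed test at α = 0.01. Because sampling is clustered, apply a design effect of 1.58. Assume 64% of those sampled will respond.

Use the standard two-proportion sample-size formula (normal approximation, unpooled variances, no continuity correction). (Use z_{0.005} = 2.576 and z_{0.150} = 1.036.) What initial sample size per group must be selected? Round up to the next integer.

n = 252 per group

n = (z_{α/2} + z_β)² · [p₁(1−p₁) + p₂(1−p₂)] / (p₁ − p₂)²
  = (2.576 + 1.036)² · (0.25·0.75 + 0.07·0.93) / (0.18)²
  = (3.612)² · (0.1875 + 0.0651) / 0.0324
  = 13.0465 · 0.2526 / 0.0324
  = 101.71
Design effect: 1.58 × 101.71 = 160.71.
Adjust for 64% response: 160.71 / 0.64 = 251.11.
Round up → n = 252 per group.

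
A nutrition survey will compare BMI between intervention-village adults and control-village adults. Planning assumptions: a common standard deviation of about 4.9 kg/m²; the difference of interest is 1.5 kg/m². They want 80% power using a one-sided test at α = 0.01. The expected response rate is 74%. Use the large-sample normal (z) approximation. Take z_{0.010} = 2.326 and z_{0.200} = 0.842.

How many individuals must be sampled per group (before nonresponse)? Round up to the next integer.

n = (z_α + z_β)² · (σ₁² + σ₂²) / δ²
  = (2.326 + 0.842)² · (2·4.9² = 48.02) / 1.5²
  = 10.0362 · 48.02 / 2.25
  = 214.20
Adjust for 74% response: 214.20 / 0.74 = 289.45.
Round up → n = 290 per group.

n = 290 per group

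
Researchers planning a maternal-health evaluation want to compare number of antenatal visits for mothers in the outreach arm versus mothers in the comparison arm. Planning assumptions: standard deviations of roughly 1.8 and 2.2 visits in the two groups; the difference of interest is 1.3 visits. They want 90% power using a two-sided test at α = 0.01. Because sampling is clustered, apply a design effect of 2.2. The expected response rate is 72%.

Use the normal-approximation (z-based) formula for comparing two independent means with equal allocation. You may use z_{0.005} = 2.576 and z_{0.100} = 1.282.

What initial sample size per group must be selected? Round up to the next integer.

n = 218 per group

n = (z_{α/2} + z_β)² · (σ₁² + σ₂²) / δ²
  = (2.576 + 1.282)² · (1.8² + 2.2² = 8.08) / 1.3²
  = 14.8842 · 8.08 / 1.69
  = 71.16
Design effect: 2.2 × 71.16 = 156.56.
Adjust for 72% response: 156.56 / 0.72 = 217.44.
Round up → n = 218 per group.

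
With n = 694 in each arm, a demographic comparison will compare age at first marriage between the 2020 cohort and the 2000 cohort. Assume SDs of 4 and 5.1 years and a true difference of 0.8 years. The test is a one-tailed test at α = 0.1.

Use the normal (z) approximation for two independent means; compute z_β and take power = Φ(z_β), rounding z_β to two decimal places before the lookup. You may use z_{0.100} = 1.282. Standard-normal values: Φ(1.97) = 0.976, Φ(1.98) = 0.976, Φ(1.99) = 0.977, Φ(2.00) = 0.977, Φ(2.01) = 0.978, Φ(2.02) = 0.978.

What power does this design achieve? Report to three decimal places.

z_β = δ·√(n/(σ₁²+σ₂²)) − z_α
    = 0.8 · √(694/42.01) − 1.282
    = 0.8 · 4.06447 − 1.282
    = 3.2516 − 1.282 = 1.9696 → 1.97
Power = Φ(1.97) = 0.976.

Power ≈ 0.976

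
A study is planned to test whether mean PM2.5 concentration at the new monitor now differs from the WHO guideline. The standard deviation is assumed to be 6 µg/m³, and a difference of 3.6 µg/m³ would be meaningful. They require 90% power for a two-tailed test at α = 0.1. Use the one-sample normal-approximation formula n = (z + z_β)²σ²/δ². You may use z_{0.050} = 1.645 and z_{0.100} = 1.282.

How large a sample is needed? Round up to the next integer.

n = (z_{α/2} + z_β)² · σ² / δ²
  = (1.645 + 1.282)² · 6² / 3.6²
  = 8.5673 · 36 / 12.96
  = 23.80
Round up → n = 24.

n = 24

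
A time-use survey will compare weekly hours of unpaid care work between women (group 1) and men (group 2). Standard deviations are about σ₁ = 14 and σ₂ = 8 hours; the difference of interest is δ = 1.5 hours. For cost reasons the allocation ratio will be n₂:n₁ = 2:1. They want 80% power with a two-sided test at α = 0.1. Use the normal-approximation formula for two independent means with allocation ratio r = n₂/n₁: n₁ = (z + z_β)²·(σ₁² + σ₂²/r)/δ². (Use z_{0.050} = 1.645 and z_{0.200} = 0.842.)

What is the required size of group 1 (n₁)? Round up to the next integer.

n₁ = (z_{α/2} + z_β)² · (σ₁² + σ₂²/r) / δ²
   = (1.645 + 0.842)² · (14² + 8²/2) / 1.5²
   = 6.1852 · (196 + 32) / 2.25
   = 6.1852 · 228 / 2.25
   = 626.76
Round up → n₁ = 627; n₂ = r·n₁ = 2 × 627 = 1254.

n₁ = 627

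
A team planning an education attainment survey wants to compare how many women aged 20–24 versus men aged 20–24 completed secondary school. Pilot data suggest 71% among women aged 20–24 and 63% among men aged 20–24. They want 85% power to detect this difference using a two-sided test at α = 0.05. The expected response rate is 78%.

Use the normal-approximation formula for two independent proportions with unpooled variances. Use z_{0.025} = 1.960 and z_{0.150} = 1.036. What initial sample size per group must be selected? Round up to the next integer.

n = 790 per group

n = (z_{α/2} + z_β)² · [p₁(1−p₁) + p₂(1−p₂)] / (p₁ − p₂)²
  = (1.960 + 1.036)² · (0.71·0.29 + 0.63·0.37) / (0.08)²
  = (2.996)² · (0.2059 + 0.2331) / 0.0064
  = 8.9760 · 0.4390 / 0.0064
  = 615.70
Adjust for 78% response: 615.70 / 0.78 = 789.36.
Round up → n = 790 per group.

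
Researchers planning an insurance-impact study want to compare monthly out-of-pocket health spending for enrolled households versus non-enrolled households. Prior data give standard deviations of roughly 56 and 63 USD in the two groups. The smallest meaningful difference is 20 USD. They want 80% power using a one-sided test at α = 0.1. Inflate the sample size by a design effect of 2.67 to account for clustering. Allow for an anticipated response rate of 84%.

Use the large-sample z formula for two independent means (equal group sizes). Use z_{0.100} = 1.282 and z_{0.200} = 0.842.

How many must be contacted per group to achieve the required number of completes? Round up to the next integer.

n = (z_α + z_β)² · (σ₁² + σ₂²) / δ²
  = (1.282 + 0.842)² · (56² + 63² = 7105) / 20²
  = 4.5114 · 7105 / 400
  = 80.13
Design effect: 2.67 × 80.13 = 213.96.
Adjust for 84% response: 213.96 / 0.84 = 254.71.
Round up → n = 255 per group.

n = 255 per group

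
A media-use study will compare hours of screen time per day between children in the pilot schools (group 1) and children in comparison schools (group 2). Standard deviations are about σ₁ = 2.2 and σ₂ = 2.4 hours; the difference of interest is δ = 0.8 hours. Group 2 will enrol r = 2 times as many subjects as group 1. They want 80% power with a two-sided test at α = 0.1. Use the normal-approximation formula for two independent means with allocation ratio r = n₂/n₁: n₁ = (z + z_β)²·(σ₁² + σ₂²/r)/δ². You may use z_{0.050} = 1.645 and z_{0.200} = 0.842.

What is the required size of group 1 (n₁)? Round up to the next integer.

n₁ = 75

n₁ = (z_{α/2} + z_β)² · (σ₁² + σ₂²/r) / δ²
   = (1.645 + 0.842)² · (2.2² + 2.4²/2) / 0.8²
   = 6.1852 · (4.84 + 2.88) / 0.64
   = 6.1852 · 7.72 / 0.64
   = 74.61
Round up → n₁ = 75; n₂ = r·n₁ = 2 × 75 = 150.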